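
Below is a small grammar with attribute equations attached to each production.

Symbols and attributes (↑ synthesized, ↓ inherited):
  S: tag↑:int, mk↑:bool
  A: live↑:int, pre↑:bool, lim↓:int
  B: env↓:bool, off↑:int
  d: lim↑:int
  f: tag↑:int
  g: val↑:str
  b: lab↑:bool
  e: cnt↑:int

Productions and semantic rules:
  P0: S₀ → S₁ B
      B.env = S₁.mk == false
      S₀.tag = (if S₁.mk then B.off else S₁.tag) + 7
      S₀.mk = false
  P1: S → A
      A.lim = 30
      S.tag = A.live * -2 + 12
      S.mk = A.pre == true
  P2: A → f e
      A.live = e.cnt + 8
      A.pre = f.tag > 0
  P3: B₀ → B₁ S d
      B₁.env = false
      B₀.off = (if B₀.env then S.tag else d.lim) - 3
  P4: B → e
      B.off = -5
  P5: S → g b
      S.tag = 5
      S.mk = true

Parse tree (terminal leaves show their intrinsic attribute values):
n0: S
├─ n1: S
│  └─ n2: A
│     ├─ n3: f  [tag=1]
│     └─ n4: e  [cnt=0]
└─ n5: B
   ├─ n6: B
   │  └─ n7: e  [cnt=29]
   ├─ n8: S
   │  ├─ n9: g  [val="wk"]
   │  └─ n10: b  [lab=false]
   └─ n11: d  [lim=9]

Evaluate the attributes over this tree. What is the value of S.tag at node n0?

1. n2.lim = 30  [30]
2. n3.tag = 1  [terminal]
3. n4.cnt = 0  [terminal]
4. n2.live = 8  [e.cnt + 8]
5. n2.pre = true  [f.tag > 0]
6. n1.tag = -4  [A.live * -2 + 12]
7. n1.mk = true  [A.pre == true]
8. n5.env = false  [S₁.mk == false]
9. n6.env = false  [false]
10. n7.cnt = 29  [terminal]
11. n6.off = -5  [-5]
12. n9.val = "wk"  [terminal]
13. n10.lab = false  [terminal]
14. n8.tag = 5  [5]
15. n8.mk = true  [true]
16. n11.lim = 9  [terminal]
17. n5.off = 6  [(if B₀.env then S.tag else d.lim) - 3]
18. n0.tag = 13  [(if S₁.mk then B.off else S₁.tag) + 7]
19. n0.mk = false  [false]

13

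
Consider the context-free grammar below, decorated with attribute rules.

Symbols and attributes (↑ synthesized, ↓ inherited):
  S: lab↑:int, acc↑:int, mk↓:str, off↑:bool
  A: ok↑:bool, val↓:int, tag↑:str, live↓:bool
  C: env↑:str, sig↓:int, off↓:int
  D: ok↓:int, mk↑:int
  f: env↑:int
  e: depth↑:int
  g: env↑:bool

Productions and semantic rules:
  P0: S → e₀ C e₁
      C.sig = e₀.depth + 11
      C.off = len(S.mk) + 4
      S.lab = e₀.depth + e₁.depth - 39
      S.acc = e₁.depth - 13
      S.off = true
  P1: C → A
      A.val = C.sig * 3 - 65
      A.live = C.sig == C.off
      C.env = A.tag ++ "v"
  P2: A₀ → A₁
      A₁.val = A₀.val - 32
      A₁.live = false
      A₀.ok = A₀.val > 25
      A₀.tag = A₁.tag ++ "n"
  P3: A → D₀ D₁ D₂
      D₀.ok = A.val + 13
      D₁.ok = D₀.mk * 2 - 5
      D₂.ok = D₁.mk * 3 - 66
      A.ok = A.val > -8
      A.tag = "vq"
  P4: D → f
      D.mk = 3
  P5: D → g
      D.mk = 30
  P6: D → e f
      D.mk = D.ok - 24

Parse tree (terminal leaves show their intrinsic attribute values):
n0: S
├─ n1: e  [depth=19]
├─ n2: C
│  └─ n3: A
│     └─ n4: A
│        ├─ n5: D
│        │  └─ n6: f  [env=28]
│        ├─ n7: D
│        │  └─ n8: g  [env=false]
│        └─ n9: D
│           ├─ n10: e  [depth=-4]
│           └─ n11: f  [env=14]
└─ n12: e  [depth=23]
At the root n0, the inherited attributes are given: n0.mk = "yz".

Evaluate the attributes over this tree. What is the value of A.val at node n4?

1. n0.mk = "yz"  [given at root]
2. n1.depth = 19  [terminal]
3. n2.sig = 30  [e₀.depth + 11]
4. n2.off = 6  [len(S.mk) + 4]
5. n3.val = 25  [C.sig * 3 - 65]
6. n3.live = false  [C.sig == C.off]
7. n4.val = -7  [A₀.val - 32]
8. n4.live = false  [false]
9. n5.ok = 6  [A.val + 13]
10. n6.env = 28  [terminal]
11. n5.mk = 3  [3]
12. n7.ok = 1  [D₀.mk * 2 - 5]
13. n8.env = false  [terminal]
14. n7.mk = 30  [30]
15. n9.ok = 24  [D₁.mk * 3 - 66]
16. n10.depth = -4  [terminal]
17. n11.env = 14  [terminal]
18. n9.mk = 0  [D.ok - 24]
19. n4.ok = true  [A.val > -8]
20. n4.tag = "vq"  ["vq"]
21. n3.ok = false  [A₀.val > 25]
22. n3.tag = "vqn"  [A₁.tag ++ "n"]
23. n2.env = "vqnv"  [A.tag ++ "v"]
24. n12.depth = 23  [terminal]
25. n0.lab = 3  [e₀.depth + e₁.depth - 39]
26. n0.acc = 10  [e₁.depth - 13]
27. n0.off = true  [true]

-7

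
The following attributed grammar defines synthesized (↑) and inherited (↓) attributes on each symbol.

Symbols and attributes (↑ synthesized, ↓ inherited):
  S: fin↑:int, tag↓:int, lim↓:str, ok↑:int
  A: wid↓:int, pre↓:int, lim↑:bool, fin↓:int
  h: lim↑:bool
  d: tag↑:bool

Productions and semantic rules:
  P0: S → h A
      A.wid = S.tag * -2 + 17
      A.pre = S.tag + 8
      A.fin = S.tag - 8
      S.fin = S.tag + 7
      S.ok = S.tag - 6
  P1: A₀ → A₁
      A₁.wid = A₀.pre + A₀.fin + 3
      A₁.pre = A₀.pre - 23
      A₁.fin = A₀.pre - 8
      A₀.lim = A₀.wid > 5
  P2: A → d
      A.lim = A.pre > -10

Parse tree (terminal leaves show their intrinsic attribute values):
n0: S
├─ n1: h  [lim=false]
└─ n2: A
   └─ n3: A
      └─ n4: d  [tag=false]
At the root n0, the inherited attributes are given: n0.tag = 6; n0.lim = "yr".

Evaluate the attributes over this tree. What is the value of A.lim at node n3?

true

1. n0.tag = 6  [given at root]
2. n0.lim = "yr"  [given at root]
3. n1.lim = false  [terminal]
4. n2.wid = 5  [S.tag * -2 + 17]
5. n2.pre = 14  [S.tag + 8]
6. n2.fin = -2  [S.tag - 8]
7. n3.wid = 15  [A₀.pre + A₀.fin + 3]
8. n3.pre = -9  [A₀.pre - 23]
9. n3.fin = 6  [A₀.pre - 8]
10. n4.tag = false  [terminal]
11. n3.lim = true  [A.pre > -10]
12. n2.lim = false  [A₀.wid > 5]
13. n0.fin = 13  [S.tag + 7]
14. n0.ok = 0  [S.tag - 6]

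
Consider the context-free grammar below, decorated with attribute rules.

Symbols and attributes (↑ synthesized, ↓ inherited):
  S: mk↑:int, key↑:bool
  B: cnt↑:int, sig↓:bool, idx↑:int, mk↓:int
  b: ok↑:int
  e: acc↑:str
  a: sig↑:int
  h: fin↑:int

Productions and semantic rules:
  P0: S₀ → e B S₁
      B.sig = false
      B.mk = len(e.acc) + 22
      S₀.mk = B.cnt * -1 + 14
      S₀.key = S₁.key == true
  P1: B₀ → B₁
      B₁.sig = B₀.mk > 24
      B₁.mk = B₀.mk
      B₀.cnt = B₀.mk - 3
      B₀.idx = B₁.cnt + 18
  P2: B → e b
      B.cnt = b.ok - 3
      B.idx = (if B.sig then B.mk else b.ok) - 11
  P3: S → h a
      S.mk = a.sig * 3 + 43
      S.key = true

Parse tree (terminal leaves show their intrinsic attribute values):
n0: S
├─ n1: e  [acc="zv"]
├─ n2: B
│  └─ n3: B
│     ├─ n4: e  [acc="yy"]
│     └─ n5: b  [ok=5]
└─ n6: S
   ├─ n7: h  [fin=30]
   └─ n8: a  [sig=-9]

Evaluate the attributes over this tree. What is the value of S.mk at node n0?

-7

1. n1.acc = "zv"  [terminal]
2. n2.sig = false  [false]
3. n2.mk = 24  [len(e.acc) + 22]
4. n3.sig = false  [B₀.mk > 24]
5. n3.mk = 24  [B₀.mk]
6. n4.acc = "yy"  [terminal]
7. n5.ok = 5  [terminal]
8. n3.cnt = 2  [b.ok - 3]
9. n3.idx = -6  [(if B.sig then B.mk else b.ok) - 11]
10. n2.cnt = 21  [B₀.mk - 3]
11. n2.idx = 20  [B₁.cnt + 18]
12. n7.fin = 30  [terminal]
13. n8.sig = -9  [terminal]
14. n6.mk = 16  [a.sig * 3 + 43]
15. n6.key = true  [true]
16. n0.mk = -7  [B.cnt * -1 + 14]
17. n0.key = true  [S₁.key == true]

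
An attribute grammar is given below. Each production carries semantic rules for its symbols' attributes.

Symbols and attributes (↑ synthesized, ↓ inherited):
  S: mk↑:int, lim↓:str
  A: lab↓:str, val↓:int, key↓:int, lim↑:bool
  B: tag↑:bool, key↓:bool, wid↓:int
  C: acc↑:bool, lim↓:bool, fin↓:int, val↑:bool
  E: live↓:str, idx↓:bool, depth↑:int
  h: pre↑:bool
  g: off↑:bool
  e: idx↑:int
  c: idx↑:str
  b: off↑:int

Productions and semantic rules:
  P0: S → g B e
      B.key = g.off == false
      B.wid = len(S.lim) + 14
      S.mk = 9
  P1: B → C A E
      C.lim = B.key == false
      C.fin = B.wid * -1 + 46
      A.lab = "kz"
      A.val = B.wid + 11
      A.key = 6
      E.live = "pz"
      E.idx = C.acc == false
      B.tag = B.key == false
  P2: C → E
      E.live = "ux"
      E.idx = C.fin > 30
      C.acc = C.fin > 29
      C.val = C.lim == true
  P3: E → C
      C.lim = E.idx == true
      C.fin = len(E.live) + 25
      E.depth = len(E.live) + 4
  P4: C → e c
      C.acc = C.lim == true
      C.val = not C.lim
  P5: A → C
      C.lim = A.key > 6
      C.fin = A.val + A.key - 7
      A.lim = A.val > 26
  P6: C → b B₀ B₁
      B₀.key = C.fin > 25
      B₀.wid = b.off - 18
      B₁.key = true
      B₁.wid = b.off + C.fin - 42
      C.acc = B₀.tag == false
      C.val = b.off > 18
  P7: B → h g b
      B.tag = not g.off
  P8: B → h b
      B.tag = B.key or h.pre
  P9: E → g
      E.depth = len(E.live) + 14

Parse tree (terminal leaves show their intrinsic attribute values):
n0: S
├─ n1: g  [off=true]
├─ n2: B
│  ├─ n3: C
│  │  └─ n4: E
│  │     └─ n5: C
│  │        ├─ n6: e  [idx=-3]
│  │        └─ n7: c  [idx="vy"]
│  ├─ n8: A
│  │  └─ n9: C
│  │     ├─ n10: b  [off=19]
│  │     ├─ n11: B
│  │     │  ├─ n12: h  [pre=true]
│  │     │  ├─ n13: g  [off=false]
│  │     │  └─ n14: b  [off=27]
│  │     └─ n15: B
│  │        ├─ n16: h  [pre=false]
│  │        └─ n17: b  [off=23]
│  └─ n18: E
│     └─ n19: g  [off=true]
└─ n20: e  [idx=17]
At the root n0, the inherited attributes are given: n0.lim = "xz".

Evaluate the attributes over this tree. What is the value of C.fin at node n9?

26

1. n0.lim = "xz"  [given at root]
2. n1.off = true  [terminal]
3. n2.key = false  [g.off == false]
4. n2.wid = 16  [len(S.lim) + 14]
5. n3.lim = true  [B.key == false]
6. n3.fin = 30  [B.wid * -1 + 46]
7. n4.live = "ux"  ["ux"]
8. n4.idx = false  [C.fin > 30]
9. n5.lim = false  [E.idx == true]
10. n5.fin = 27  [len(E.live) + 25]
11. n6.idx = -3  [terminal]
12. n7.idx = "vy"  [terminal]
13. n5.acc = false  [C.lim == true]
14. n5.val = true  [not C.lim]
15. n4.depth = 6  [len(E.live) + 4]
16. n3.acc = true  [C.fin > 29]
17. n3.val = true  [C.lim == true]
18. n8.lab = "kz"  ["kz"]
19. n8.val = 27  [B.wid + 11]
20. n8.key = 6  [6]
21. n9.lim = false  [A.key > 6]
22. n9.fin = 26  [A.val + A.key - 7]
23. n10.off = 19  [terminal]
24. n11.key = true  [C.fin > 25]
25. n11.wid = 1  [b.off - 18]
26. n12.pre = true  [terminal]
27. n13.off = false  [terminal]
28. n14.off = 27  [terminal]
29. n11.tag = true  [not g.off]
30. n15.key = true  [true]
31. n15.wid = 3  [b.off + C.fin - 42]
32. n16.pre = false  [terminal]
33. n17.off = 23  [terminal]
34. n15.tag = true  [B.key or h.pre]
35. n9.acc = false  [B₀.tag == false]
36. n9.val = true  [b.off > 18]
37. n8.lim = true  [A.val > 26]
38. n18.live = "pz"  ["pz"]
39. n18.idx = false  [C.acc == false]
40. n19.off = true  [terminal]
41. n18.depth = 16  [len(E.live) + 14]
42. n2.tag = true  [B.key == false]
43. n20.idx = 17  [terminal]
44. n0.mk = 9  [9]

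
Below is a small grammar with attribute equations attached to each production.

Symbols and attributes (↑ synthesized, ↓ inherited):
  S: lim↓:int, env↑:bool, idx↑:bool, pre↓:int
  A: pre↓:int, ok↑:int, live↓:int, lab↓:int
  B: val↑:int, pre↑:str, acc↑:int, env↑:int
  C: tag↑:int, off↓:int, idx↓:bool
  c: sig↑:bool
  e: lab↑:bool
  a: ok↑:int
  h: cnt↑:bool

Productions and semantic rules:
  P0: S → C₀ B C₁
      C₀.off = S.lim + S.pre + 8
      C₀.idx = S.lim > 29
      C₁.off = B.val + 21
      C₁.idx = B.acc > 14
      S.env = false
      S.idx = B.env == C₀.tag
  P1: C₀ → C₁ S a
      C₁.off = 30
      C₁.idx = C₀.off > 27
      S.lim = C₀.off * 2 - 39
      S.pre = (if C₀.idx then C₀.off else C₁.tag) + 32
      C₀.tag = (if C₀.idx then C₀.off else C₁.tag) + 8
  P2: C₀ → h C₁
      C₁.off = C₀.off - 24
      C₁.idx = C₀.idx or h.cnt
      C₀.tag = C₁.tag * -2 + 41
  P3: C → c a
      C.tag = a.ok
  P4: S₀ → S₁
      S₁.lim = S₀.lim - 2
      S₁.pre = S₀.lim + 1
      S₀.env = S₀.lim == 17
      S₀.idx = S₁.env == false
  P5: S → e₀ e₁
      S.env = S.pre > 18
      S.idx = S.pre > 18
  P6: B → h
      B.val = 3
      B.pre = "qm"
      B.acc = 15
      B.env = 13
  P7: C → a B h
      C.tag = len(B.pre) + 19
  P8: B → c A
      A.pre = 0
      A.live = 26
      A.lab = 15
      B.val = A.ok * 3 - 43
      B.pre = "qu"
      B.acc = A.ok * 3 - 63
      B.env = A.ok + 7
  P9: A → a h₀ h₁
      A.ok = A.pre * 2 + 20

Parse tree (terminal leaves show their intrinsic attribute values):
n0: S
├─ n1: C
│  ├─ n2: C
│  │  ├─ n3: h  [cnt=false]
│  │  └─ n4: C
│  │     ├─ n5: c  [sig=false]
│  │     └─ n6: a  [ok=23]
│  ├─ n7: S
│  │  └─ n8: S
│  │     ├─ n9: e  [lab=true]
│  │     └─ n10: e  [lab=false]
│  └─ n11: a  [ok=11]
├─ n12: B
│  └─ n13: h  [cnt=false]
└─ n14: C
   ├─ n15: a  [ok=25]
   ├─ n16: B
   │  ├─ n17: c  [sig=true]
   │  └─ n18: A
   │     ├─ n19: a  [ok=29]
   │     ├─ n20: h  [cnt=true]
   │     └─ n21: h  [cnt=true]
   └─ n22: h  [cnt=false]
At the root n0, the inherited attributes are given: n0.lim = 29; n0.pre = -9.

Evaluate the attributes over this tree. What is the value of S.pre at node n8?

1. n0.lim = 29  [given at root]
2. n0.pre = -9  [given at root]
3. n1.off = 28  [S.lim + S.pre + 8]
4. n1.idx = false  [S.lim > 29]
5. n2.off = 30  [30]
6. n2.idx = true  [C₀.off > 27]
7. n3.cnt = false  [terminal]
8. n4.off = 6  [C₀.off - 24]
9. n4.idx = true  [C₀.idx or h.cnt]
10. n5.sig = false  [terminal]
11. n6.ok = 23  [terminal]
12. n4.tag = 23  [a.ok]
13. n2.tag = -5  [C₁.tag * -2 + 41]
14. n7.lim = 17  [C₀.off * 2 - 39]
15. n7.pre = 27  [(if C₀.idx then C₀.off else C₁.tag) + 32]
16. n8.lim = 15  [S₀.lim - 2]
17. n8.pre = 18  [S₀.lim + 1]
18. n9.lab = true  [terminal]
19. n10.lab = false  [terminal]
20. n8.env = false  [S.pre > 18]
21. n8.idx = false  [S.pre > 18]
22. n7.env = true  [S₀.lim == 17]
23. n7.idx = true  [S₁.env == false]
24. n11.ok = 11  [terminal]
25. n1.tag = 3  [(if C₀.idx then C₀.off else C₁.tag) + 8]
26. n13.cnt = false  [terminal]
27. n12.val = 3  [3]
28. n12.pre = "qm"  ["qm"]
29. n12.acc = 15  [15]
30. n12.env = 13  [13]
31. n14.off = 24  [B.val + 21]
32. n14.idx = true  [B.acc > 14]
33. n15.ok = 25  [terminal]
34. n17.sig = true  [terminal]
35. n18.pre = 0  [0]
36. n18.live = 26  [26]
37. n18.lab = 15  [15]
38. n19.ok = 29  [terminal]
39. n20.cnt = true  [terminal]
40. n21.cnt = true  [terminal]
41. n18.ok = 20  [A.pre * 2 + 20]
42. n16.val = 17  [A.ok * 3 - 43]
43. n16.pre = "qu"  ["qu"]
44. n16.acc = -3  [A.ok * 3 - 63]
45. n16.env = 27  [A.ok + 7]
46. n22.cnt = false  [terminal]
47. n14.tag = 21  [len(B.pre) + 19]
48. n0.env = false  [false]
49. n0.idx = false  [B.env == C₀.tag]

18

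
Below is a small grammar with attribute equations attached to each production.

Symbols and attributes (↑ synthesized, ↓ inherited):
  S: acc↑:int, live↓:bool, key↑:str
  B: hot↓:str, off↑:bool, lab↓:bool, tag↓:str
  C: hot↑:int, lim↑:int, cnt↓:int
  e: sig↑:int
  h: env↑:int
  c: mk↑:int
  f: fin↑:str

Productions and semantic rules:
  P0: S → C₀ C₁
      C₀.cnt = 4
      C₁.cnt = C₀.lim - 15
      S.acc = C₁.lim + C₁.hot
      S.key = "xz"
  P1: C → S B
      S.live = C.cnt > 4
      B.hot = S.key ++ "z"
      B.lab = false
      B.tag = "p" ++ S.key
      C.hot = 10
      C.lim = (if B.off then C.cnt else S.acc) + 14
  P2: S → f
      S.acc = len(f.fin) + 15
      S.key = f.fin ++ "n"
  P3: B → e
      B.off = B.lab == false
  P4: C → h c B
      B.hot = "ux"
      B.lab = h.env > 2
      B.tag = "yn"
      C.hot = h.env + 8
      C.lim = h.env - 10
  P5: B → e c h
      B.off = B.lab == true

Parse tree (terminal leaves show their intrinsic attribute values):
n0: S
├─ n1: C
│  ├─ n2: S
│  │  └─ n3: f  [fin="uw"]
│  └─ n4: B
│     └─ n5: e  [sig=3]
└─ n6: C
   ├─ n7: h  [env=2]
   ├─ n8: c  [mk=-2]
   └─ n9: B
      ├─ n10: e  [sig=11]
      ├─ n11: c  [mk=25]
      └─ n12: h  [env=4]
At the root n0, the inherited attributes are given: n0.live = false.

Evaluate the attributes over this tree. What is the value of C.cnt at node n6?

3

1. n0.live = false  [given at root]
2. n1.cnt = 4  [4]
3. n2.live = false  [C.cnt > 4]
4. n3.fin = "uw"  [terminal]
5. n2.acc = 17  [len(f.fin) + 15]
6. n2.key = "uwn"  [f.fin ++ "n"]
7. n4.hot = "uwnz"  [S.key ++ "z"]
8. n4.lab = false  [false]
9. n4.tag = "puwn"  ["p" ++ S.key]
10. n5.sig = 3  [terminal]
11. n4.off = true  [B.lab == false]
12. n1.hot = 10  [10]
13. n1.lim = 18  [(if B.off then C.cnt else S.acc) + 14]
14. n6.cnt = 3  [C₀.lim - 15]
15. n7.env = 2  [terminal]
16. n8.mk = -2  [terminal]
17. n9.hot = "ux"  ["ux"]
18. n9.lab = false  [h.env > 2]
19. n9.tag = "yn"  ["yn"]
20. n10.sig = 11  [terminal]
21. n11.mk = 25  [terminal]
22. n12.env = 4  [terminal]
23. n9.off = false  [B.lab == true]
24. n6.hot = 10  [h.env + 8]
25. n6.lim = -8  [h.env - 10]
26. n0.acc = 2  [C₁.lim + C₁.hot]
27. n0.key = "xz"  ["xz"]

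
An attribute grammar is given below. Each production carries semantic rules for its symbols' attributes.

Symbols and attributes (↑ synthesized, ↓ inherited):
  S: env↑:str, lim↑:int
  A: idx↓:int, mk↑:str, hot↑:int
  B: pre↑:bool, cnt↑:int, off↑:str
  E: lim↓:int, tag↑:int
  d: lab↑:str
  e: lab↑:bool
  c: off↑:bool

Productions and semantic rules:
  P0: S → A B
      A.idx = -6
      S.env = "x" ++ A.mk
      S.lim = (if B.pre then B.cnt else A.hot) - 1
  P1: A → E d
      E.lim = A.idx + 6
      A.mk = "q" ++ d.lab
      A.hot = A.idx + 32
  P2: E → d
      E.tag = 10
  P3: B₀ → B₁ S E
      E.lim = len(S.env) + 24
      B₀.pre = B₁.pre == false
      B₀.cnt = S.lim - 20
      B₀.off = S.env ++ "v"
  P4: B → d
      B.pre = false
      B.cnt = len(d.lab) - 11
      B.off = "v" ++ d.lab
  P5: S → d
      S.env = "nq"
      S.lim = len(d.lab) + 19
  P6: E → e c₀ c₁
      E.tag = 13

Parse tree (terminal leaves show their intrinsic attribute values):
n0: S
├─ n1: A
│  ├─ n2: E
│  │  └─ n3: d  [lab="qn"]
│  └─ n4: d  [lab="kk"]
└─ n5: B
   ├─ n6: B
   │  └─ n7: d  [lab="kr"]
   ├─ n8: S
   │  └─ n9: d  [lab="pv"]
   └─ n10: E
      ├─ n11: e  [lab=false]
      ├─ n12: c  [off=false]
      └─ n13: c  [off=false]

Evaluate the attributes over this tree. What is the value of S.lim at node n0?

1. n1.idx = -6  [-6]
2. n2.lim = 0  [A.idx + 6]
3. n3.lab = "qn"  [terminal]
4. n2.tag = 10  [10]
5. n4.lab = "kk"  [terminal]
6. n1.mk = "qkk"  ["q" ++ d.lab]
7. n1.hot = 26  [A.idx + 32]
8. n7.lab = "kr"  [terminal]
9. n6.pre = false  [false]
10. n6.cnt = -9  [len(d.lab) - 11]
11. n6.off = "vkr"  ["v" ++ d.lab]
12. n9.lab = "pv"  [terminal]
13. n8.env = "nq"  ["nq"]
14. n8.lim = 21  [len(d.lab) + 19]
15. n10.lim = 26  [len(S.env) + 24]
16. n11.lab = false  [terminal]
17. n12.off = false  [terminal]
18. n13.off = false  [terminal]
19. n10.tag = 13  [13]
20. n5.pre = true  [B₁.pre == false]
21. n5.cnt = 1  [S.lim - 20]
22. n5.off = "nqv"  [S.env ++ "v"]
23. n0.env = "xqkk"  ["x" ++ A.mk]
24. n0.lim = 0  [(if B.pre then B.cnt else A.hot) - 1]

0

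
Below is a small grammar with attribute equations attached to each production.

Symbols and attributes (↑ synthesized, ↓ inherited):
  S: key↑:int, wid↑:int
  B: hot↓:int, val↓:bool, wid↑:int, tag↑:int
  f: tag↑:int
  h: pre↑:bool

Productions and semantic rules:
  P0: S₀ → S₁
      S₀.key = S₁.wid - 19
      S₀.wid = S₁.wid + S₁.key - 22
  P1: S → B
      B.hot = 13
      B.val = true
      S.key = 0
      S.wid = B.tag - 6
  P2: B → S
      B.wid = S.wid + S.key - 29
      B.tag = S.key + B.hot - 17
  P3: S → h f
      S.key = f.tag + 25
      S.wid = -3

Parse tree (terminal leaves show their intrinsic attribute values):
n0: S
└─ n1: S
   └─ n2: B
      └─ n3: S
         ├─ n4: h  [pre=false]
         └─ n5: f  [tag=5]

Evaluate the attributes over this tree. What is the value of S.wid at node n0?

-2

1. n2.hot = 13  [13]
2. n2.val = true  [true]
3. n4.pre = false  [terminal]
4. n5.tag = 5  [terminal]
5. n3.key = 30  [f.tag + 25]
6. n3.wid = -3  [-3]
7. n2.wid = -2  [S.wid + S.key - 29]
8. n2.tag = 26  [S.key + B.hot - 17]
9. n1.key = 0  [0]
10. n1.wid = 20  [B.tag - 6]
11. n0.key = 1  [S₁.wid - 19]
12. n0.wid = -2  [S₁.wid + S₁.key - 22]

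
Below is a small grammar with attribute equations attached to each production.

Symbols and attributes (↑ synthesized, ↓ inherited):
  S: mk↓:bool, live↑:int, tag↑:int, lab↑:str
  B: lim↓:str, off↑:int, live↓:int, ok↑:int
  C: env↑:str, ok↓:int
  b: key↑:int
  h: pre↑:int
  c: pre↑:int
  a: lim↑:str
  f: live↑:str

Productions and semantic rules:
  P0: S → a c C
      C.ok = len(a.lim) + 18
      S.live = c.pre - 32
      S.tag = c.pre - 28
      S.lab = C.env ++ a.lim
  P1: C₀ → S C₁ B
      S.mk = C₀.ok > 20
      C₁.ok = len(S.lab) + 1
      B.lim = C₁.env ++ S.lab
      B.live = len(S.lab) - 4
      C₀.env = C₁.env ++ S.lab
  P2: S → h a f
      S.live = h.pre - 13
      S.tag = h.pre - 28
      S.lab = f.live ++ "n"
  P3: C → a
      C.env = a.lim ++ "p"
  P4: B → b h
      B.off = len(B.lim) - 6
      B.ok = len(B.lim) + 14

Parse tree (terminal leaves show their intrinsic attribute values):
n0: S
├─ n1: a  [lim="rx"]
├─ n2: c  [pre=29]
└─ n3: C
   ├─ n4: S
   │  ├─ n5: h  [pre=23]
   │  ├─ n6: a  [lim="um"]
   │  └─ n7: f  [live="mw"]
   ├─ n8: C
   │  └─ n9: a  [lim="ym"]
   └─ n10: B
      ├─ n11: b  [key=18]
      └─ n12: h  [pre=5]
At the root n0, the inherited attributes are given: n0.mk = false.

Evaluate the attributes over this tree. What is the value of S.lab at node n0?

"ympmwnrx"

1. n0.mk = false  [given at root]
2. n1.lim = "rx"  [terminal]
3. n2.pre = 29  [terminal]
4. n3.ok = 20  [len(a.lim) + 18]
5. n4.mk = false  [C₀.ok > 20]
6. n5.pre = 23  [terminal]
7. n6.lim = "um"  [terminal]
8. n7.live = "mw"  [terminal]
9. n4.live = 10  [h.pre - 13]
10. n4.tag = -5  [h.pre - 28]
11. n4.lab = "mwn"  [f.live ++ "n"]
12. n8.ok = 4  [len(S.lab) + 1]
13. n9.lim = "ym"  [terminal]
14. n8.env = "ymp"  [a.lim ++ "p"]
15. n10.lim = "ympmwn"  [C₁.env ++ S.lab]
16. n10.live = -1  [len(S.lab) - 4]
17. n11.key = 18  [terminal]
18. n12.pre = 5  [terminal]
19. n10.off = 0  [len(B.lim) - 6]
20. n10.ok = 20  [len(B.lim) + 14]
21. n3.env = "ympmwn"  [C₁.env ++ S.lab]
22. n0.live = -3  [c.pre - 32]
23. n0.tag = 1  [c.pre - 28]
24. n0.lab = "ympmwnrx"  [C.env ++ a.lim]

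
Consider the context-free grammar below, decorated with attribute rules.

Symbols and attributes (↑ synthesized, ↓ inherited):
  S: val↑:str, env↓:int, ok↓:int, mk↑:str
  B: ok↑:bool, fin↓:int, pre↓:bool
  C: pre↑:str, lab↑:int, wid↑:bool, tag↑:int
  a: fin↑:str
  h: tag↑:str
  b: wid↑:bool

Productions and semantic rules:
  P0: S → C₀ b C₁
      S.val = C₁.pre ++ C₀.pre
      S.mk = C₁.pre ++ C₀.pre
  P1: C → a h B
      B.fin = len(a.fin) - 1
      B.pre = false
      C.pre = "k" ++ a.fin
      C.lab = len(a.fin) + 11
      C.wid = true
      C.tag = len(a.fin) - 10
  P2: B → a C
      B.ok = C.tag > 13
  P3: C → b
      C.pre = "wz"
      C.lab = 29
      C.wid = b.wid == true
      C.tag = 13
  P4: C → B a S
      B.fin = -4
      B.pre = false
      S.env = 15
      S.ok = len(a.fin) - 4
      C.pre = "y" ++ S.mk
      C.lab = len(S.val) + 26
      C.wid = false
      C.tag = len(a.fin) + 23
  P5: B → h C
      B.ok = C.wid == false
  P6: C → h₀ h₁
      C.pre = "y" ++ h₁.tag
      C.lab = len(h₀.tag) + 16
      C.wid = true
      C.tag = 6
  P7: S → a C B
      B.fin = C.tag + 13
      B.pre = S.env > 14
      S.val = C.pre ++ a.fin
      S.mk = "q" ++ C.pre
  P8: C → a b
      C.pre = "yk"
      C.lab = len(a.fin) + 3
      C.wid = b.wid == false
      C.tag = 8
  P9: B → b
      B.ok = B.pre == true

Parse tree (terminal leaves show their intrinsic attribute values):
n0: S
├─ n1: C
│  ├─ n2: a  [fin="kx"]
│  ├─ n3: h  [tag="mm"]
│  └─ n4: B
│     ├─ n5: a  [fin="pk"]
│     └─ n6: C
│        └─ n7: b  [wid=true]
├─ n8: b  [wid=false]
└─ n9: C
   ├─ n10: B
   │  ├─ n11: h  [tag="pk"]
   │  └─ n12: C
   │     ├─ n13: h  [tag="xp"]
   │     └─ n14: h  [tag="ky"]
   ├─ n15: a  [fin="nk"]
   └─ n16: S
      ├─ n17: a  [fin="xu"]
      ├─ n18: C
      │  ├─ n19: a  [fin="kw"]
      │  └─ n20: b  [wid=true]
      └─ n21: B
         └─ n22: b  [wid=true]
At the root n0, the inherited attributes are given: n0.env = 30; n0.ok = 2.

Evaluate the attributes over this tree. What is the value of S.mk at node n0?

1. n0.env = 30  [given at root]
2. n0.ok = 2  [given at root]
3. n2.fin = "kx"  [terminal]
4. n3.tag = "mm"  [terminal]
5. n4.fin = 1  [len(a.fin) - 1]
6. n4.pre = false  [false]
7. n5.fin = "pk"  [terminal]
8. n7.wid = true  [terminal]
9. n6.pre = "wz"  ["wz"]
10. n6.lab = 29  [29]
11. n6.wid = true  [b.wid == true]
12. n6.tag = 13  [13]
13. n4.ok = false  [C.tag > 13]
14. n1.pre = "kkx"  ["k" ++ a.fin]
15. n1.lab = 13  [len(a.fin) + 11]
16. n1.wid = true  [true]
17. n1.tag = -8  [len(a.fin) - 10]
18. n8.wid = false  [terminal]
19. n10.fin = -4  [-4]
20. n10.pre = false  [false]
21. n11.tag = "pk"  [terminal]
22. n13.tag = "xp"  [terminal]
23. n14.tag = "ky"  [terminal]
24. n12.pre = "yky"  ["y" ++ h₁.tag]
25. n12.lab = 18  [len(h₀.tag) + 16]
26. n12.wid = true  [true]
27. n12.tag = 6  [6]
28. n10.ok = false  [C.wid == false]
29. n15.fin = "nk"  [terminal]
30. n16.env = 15  [15]
31. n16.ok = -2  [len(a.fin) - 4]
32. n17.fin = "xu"  [terminal]
33. n19.fin = "kw"  [terminal]
34. n20.wid = true  [terminal]
35. n18.pre = "yk"  ["yk"]
36. n18.lab = 5  [len(a.fin) + 3]
37. n18.wid = false  [b.wid == false]
38. n18.tag = 8  [8]
39. n21.fin = 21  [C.tag + 13]
40. n21.pre = true  [S.env > 14]
41. n22.wid = true  [terminal]
42. n21.ok = true  [B.pre == true]
43. n16.val = "ykxu"  [C.pre ++ a.fin]
44. n16.mk = "qyk"  ["q" ++ C.pre]
45. n9.pre = "yqyk"  ["y" ++ S.mk]
46. n9.lab = 30  [len(S.val) + 26]
47. n9.wid = false  [false]
48. n9.tag = 25  [len(a.fin) + 23]
49. n0.val = "yqykkkx"  [C₁.pre ++ C₀.pre]
50. n0.mk = "yqykkkx"  [C₁.pre ++ C₀.pre]

"yqykkkx"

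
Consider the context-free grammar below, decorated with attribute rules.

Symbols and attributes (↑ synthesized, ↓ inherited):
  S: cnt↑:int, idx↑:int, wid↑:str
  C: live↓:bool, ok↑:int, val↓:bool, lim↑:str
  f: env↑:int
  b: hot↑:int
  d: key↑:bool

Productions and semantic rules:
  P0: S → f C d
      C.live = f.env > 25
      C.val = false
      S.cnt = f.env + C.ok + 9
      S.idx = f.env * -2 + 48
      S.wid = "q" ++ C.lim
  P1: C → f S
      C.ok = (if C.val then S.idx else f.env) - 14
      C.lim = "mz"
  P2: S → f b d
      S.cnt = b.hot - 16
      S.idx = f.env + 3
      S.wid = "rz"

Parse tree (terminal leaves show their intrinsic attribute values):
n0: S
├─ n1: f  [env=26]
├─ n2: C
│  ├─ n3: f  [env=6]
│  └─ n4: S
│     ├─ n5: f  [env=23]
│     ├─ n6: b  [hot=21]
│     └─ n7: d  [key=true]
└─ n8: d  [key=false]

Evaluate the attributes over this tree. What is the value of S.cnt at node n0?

1. n1.env = 26  [terminal]
2. n2.live = true  [f.env > 25]
3. n2.val = false  [false]
4. n3.env = 6  [terminal]
5. n5.env = 23  [terminal]
6. n6.hot = 21  [terminal]
7. n7.key = true  [terminal]
8. n4.cnt = 5  [b.hot - 16]
9. n4.idx = 26  [f.env + 3]
10. n4.wid = "rz"  ["rz"]
11. n2.ok = -8  [(if C.val then S.idx else f.env) - 14]
12. n2.lim = "mz"  ["mz"]
13. n8.key = false  [terminal]
14. n0.cnt = 27  [f.env + C.ok + 9]
15. n0.idx = -4  [f.env * -2 + 48]
16. n0.wid = "qmz"  ["q" ++ C.lim]

27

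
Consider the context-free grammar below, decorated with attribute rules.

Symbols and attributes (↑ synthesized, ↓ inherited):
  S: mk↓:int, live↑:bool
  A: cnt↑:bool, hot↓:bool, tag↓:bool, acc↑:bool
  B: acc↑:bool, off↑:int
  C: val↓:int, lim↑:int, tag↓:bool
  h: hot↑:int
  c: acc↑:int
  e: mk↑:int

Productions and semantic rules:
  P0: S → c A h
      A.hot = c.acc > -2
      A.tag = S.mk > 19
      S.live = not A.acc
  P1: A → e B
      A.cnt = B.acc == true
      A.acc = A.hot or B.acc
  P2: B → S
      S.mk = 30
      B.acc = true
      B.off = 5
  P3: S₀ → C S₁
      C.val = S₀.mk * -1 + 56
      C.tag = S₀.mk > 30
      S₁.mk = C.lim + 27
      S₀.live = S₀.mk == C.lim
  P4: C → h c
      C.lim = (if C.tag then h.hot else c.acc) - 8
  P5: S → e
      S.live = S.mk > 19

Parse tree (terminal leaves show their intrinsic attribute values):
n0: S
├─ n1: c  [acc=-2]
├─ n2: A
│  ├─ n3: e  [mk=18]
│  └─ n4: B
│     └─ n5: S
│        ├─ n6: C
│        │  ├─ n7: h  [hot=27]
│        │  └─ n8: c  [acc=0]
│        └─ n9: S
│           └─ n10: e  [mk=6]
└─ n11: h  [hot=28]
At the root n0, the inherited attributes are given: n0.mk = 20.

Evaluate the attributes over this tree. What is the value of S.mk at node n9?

19

1. n0.mk = 20  [given at root]
2. n1.acc = -2  [terminal]
3. n2.hot = false  [c.acc > -2]
4. n2.tag = true  [S.mk > 19]
5. n3.mk = 18  [terminal]
6. n5.mk = 30  [30]
7. n6.val = 26  [S₀.mk * -1 + 56]
8. n6.tag = false  [S₀.mk > 30]
9. n7.hot = 27  [terminal]
10. n8.acc = 0  [terminal]
11. n6.lim = -8  [(if C.tag then h.hot else c.acc) - 8]
12. n9.mk = 19  [C.lim + 27]
13. n10.mk = 6  [terminal]
14. n9.live = false  [S.mk > 19]
15. n5.live = false  [S₀.mk == C.lim]
16. n4.acc = true  [true]
17. n4.off = 5  [5]
18. n2.cnt = true  [B.acc == true]
19. n2.acc = true  [A.hot or B.acc]
20. n11.hot = 28  [terminal]
21. n0.live = false  [not A.acc]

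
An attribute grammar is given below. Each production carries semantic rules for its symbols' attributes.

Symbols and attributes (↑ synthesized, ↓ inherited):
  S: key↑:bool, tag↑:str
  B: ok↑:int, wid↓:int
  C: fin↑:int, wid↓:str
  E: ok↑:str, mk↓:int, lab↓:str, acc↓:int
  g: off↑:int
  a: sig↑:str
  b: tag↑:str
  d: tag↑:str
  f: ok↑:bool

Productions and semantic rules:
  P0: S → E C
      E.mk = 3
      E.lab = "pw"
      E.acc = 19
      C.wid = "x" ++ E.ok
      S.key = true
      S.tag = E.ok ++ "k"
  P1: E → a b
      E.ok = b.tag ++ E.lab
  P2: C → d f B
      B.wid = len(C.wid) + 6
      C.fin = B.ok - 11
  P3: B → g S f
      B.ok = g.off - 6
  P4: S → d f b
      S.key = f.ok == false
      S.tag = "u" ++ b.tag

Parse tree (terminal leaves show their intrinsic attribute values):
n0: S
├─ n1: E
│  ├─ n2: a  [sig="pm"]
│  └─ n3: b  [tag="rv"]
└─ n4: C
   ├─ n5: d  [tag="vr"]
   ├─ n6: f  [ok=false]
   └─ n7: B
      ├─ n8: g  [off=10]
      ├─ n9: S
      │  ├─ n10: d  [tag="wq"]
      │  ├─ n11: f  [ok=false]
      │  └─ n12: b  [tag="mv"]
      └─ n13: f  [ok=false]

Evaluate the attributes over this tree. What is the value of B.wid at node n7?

1. n1.mk = 3  [3]
2. n1.lab = "pw"  ["pw"]
3. n1.acc = 19  [19]
4. n2.sig = "pm"  [terminal]
5. n3.tag = "rv"  [terminal]
6. n1.ok = "rvpw"  [b.tag ++ E.lab]
7. n4.wid = "xrvpw"  ["x" ++ E.ok]
8. n5.tag = "vr"  [terminal]
9. n6.ok = false  [terminal]
10. n7.wid = 11  [len(C.wid) + 6]
11. n8.off = 10  [terminal]
12. n10.tag = "wq"  [terminal]
13. n11.ok = false  [terminal]
14. n12.tag = "mv"  [terminal]
15. n9.key = true  [f.ok == false]
16. n9.tag = "umv"  ["u" ++ b.tag]
17. n13.ok = false  [terminal]
18. n7.ok = 4  [g.off - 6]
19. n4.fin = -7  [B.ok - 11]
20. n0.key = true  [true]
21. n0.tag = "rvpwk"  [E.ok ++ "k"]

11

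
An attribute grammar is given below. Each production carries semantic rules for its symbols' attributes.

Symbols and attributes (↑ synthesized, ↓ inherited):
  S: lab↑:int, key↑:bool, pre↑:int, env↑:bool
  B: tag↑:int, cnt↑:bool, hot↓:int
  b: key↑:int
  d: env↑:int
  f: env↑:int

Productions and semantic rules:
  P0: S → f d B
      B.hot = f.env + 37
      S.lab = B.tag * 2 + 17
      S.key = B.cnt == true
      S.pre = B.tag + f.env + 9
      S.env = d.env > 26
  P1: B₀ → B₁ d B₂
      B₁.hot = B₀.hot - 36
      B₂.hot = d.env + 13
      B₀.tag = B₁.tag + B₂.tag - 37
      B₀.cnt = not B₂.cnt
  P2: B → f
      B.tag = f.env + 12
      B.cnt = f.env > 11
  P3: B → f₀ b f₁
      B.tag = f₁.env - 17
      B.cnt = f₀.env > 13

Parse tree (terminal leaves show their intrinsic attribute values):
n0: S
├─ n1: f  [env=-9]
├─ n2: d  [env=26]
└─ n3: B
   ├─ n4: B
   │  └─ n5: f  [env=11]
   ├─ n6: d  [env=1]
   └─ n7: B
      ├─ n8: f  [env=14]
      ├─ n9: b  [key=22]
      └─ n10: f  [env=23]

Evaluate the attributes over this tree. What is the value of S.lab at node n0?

1

1. n1.env = -9  [terminal]
2. n2.env = 26  [terminal]
3. n3.hot = 28  [f.env + 37]
4. n4.hot = -8  [B₀.hot - 36]
5. n5.env = 11  [terminal]
6. n4.tag = 23  [f.env + 12]
7. n4.cnt = false  [f.env > 11]
8. n6.env = 1  [terminal]
9. n7.hot = 14  [d.env + 13]
10. n8.env = 14  [terminal]
11. n9.key = 22  [terminal]
12. n10.env = 23  [terminal]
13. n7.tag = 6  [f₁.env - 17]
14. n7.cnt = true  [f₀.env > 13]
15. n3.tag = -8  [B₁.tag + B₂.tag - 37]
16. n3.cnt = false  [not B₂.cnt]
17. n0.lab = 1  [B.tag * 2 + 17]
18. n0.key = false  [B.cnt == true]
19. n0.pre = -8  [B.tag + f.env + 9]
20. n0.env = false  [d.env > 26]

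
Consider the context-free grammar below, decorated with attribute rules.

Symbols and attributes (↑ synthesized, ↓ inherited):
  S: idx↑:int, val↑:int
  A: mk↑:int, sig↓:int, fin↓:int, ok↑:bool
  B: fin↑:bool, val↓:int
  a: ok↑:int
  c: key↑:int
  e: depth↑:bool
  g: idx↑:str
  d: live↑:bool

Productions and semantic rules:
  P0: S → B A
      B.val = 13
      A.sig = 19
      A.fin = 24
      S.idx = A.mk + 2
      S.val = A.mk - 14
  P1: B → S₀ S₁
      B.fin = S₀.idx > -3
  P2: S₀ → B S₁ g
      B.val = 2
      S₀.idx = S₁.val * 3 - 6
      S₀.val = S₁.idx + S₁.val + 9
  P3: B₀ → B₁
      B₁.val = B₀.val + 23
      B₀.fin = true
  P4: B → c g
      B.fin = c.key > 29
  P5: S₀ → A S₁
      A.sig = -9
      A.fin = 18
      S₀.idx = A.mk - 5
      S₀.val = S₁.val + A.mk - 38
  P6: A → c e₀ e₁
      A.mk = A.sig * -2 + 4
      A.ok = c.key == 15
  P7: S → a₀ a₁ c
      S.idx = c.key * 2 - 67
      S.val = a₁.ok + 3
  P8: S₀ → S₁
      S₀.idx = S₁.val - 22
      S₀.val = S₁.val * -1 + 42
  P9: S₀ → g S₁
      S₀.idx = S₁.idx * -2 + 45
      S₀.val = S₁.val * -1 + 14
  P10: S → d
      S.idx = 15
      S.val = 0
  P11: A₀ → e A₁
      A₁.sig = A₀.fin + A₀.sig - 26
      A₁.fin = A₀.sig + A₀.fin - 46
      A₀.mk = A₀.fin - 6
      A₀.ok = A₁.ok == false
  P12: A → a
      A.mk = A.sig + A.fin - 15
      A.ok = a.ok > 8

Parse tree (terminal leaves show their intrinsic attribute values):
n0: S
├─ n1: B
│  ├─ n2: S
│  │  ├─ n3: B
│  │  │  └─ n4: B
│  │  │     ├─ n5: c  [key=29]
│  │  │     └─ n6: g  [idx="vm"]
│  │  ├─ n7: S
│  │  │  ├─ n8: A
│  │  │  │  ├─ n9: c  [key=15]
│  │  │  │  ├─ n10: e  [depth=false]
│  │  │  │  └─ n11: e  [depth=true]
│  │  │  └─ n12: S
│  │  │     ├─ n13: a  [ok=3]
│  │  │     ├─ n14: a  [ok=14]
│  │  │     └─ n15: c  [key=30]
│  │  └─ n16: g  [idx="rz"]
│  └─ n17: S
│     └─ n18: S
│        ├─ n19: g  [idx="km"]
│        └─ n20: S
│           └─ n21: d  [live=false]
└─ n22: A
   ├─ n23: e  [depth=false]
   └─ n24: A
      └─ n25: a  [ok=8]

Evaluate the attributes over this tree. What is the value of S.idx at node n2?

-3

1. n1.val = 13  [13]
2. n3.val = 2  [2]
3. n4.val = 25  [B₀.val + 23]
4. n5.key = 29  [terminal]
5. n6.idx = "vm"  [terminal]
6. n4.fin = false  [c.key > 29]
7. n3.fin = true  [true]
8. n8.sig = -9  [-9]
9. n8.fin = 18  [18]
10. n9.key = 15  [terminal]
11. n10.depth = false  [terminal]
12. n11.depth = true  [terminal]
13. n8.mk = 22  [A.sig * -2 + 4]
14. n8.ok = true  [c.key == 15]
15. n13.ok = 3  [terminal]
16. n14.ok = 14  [terminal]
17. n15.key = 30  [terminal]
18. n12.idx = -7  [c.key * 2 - 67]
19. n12.val = 17  [a₁.ok + 3]
20. n7.idx = 17  [A.mk - 5]
21. n7.val = 1  [S₁.val + A.mk - 38]
22. n16.idx = "rz"  [terminal]
23. n2.idx = -3  [S₁.val * 3 - 6]
24. n2.val = 27  [S₁.idx + S₁.val + 9]
25. n19.idx = "km"  [terminal]
26. n21.live = false  [terminal]
27. n20.idx = 15  [15]
28. n20.val = 0  [0]
29. n18.idx = 15  [S₁.idx * -2 + 45]
30. n18.val = 14  [S₁.val * -1 + 14]
31. n17.idx = -8  [S₁.val - 22]
32. n17.val = 28  [S₁.val * -1 + 42]
33. n1.fin = false  [S₀.idx > -3]
34. n22.sig = 19  [19]
35. n22.fin = 24  [24]
36. n23.depth = false  [terminal]
37. n24.sig = 17  [A₀.fin + A₀.sig - 26]
38. n24.fin = -3  [A₀.sig + A₀.fin - 46]
39. n25.ok = 8  [terminal]
40. n24.mk = -1  [A.sig + A.fin - 15]
41. n24.ok = false  [a.ok > 8]
42. n22.mk = 18  [A₀.fin - 6]
43. n22.ok = true  [A₁.ok == false]
44. n0.idx = 20  [A.mk + 2]
45. n0.val = 4  [A.mk - 14]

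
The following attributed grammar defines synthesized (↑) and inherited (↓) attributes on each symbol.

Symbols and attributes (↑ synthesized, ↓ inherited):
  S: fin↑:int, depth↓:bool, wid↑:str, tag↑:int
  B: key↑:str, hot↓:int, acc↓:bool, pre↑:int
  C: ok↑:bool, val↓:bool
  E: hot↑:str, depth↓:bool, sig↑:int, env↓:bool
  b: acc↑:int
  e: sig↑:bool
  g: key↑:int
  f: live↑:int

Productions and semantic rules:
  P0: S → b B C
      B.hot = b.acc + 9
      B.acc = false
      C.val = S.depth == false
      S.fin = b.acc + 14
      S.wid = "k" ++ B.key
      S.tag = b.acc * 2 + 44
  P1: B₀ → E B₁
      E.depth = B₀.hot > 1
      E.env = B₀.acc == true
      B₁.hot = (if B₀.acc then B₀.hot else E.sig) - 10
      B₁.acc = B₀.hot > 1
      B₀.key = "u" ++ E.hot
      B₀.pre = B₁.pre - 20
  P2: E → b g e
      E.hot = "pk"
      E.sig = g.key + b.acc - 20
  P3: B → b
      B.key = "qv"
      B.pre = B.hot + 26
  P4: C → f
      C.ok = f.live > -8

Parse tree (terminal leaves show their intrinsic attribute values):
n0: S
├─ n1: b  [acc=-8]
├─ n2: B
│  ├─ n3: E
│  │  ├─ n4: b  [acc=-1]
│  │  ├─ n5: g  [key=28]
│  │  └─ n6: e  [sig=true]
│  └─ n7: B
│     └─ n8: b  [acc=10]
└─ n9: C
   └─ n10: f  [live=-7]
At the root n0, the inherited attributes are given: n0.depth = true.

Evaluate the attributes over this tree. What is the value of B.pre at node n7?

1. n0.depth = true  [given at root]
2. n1.acc = -8  [terminal]
3. n2.hot = 1  [b.acc + 9]
4. n2.acc = false  [false]
5. n3.depth = false  [B₀.hot > 1]
6. n3.env = false  [B₀.acc == true]
7. n4.acc = -1  [terminal]
8. n5.key = 28  [terminal]
9. n6.sig = true  [terminal]
10. n3.hot = "pk"  ["pk"]
11. n3.sig = 7  [g.key + b.acc - 20]
12. n7.hot = -3  [(if B₀.acc then B₀.hot else E.sig) - 10]
13. n7.acc = false  [B₀.hot > 1]
14. n8.acc = 10  [terminal]
15. n7.key = "qv"  ["qv"]
16. n7.pre = 23  [B.hot + 26]
17. n2.key = "upk"  ["u" ++ E.hot]
18. n2.pre = 3  [B₁.pre - 20]
19. n9.val = false  [S.depth == false]
20. n10.live = -7  [terminal]
21. n9.ok = true  [f.live > -8]
22. n0.fin = 6  [b.acc + 14]
23. n0.wid = "kupk"  ["k" ++ B.key]
24. n0.tag = 28  [b.acc * 2 + 44]

23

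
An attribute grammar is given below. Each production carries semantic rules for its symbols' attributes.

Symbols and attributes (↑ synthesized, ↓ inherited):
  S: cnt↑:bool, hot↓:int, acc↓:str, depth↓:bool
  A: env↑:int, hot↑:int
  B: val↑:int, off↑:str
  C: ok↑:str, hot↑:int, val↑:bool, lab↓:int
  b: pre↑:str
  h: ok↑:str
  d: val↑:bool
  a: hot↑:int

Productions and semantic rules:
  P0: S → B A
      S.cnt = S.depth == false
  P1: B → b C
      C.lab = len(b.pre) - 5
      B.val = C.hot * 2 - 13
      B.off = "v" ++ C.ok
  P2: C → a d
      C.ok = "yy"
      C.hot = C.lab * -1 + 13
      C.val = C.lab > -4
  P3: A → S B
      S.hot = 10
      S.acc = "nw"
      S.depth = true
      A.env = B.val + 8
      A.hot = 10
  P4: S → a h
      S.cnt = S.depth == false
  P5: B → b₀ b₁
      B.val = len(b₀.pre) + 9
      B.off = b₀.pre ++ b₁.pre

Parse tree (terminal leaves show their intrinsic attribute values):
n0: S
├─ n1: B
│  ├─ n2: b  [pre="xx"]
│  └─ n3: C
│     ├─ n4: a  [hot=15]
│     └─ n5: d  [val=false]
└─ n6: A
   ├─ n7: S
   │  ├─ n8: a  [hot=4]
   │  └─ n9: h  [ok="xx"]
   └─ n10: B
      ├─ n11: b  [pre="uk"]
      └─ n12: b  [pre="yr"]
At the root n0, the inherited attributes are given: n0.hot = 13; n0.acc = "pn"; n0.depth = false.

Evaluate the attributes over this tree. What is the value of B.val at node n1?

1. n0.hot = 13  [given at root]
2. n0.acc = "pn"  [given at root]
3. n0.depth = false  [given at root]
4. n2.pre = "xx"  [terminal]
5. n3.lab = -3  [len(b.pre) - 5]
6. n4.hot = 15  [terminal]
7. n5.val = false  [terminal]
8. n3.ok = "yy"  ["yy"]
9. n3.hot = 16  [C.lab * -1 + 13]
10. n3.val = true  [C.lab > -4]
11. n1.val = 19  [C.hot * 2 - 13]
12. n1.off = "vyy"  ["v" ++ C.ok]
13. n7.hot = 10  [10]
14. n7.acc = "nw"  ["nw"]
15. n7.depth = true  [true]
16. n8.hot = 4  [terminal]
17. n9.ok = "xx"  [terminal]
18. n7.cnt = false  [S.depth == false]
19. n11.pre = "uk"  [terminal]
20. n12.pre = "yr"  [terminal]
21. n10.val = 11  [len(b₀.pre) + 9]
22. n10.off = "ukyr"  [b₀.pre ++ b₁.pre]
23. n6.env = 19  [B.val + 8]
24. n6.hot = 10  [10]
25. n0.cnt = true  [S.depth == false]

19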